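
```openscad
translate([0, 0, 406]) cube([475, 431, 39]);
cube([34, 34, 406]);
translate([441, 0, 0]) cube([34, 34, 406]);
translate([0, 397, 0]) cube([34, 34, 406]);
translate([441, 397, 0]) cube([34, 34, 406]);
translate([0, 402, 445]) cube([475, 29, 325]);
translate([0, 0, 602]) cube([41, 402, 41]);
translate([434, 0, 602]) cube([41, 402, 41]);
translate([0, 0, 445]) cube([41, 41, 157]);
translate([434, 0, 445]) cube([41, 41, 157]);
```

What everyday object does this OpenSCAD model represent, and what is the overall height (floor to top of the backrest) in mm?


A chair. The overall height is 770 mm.

A slab on four corner posts with a tall panel at the back — a chair. The seat slab sits at z = 406 with thickness 39, and the 325 mm backrest starts at the seat top, so the overall height is 406 + 39 + 325 = 770 mm.


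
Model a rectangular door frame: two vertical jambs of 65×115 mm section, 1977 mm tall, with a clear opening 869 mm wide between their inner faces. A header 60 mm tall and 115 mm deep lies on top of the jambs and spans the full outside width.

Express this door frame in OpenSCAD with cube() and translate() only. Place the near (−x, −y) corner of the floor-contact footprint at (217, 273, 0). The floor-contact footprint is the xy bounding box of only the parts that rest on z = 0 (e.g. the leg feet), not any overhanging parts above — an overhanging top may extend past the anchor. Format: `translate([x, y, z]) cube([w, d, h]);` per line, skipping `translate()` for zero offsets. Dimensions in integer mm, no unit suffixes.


translate([217, 273, 0]) cube([65, 115, 1977]);
translate([1151, 273, 0]) cube([65, 115, 1977]);
translate([217, 273, 1977]) cube([999, 115, 60]);


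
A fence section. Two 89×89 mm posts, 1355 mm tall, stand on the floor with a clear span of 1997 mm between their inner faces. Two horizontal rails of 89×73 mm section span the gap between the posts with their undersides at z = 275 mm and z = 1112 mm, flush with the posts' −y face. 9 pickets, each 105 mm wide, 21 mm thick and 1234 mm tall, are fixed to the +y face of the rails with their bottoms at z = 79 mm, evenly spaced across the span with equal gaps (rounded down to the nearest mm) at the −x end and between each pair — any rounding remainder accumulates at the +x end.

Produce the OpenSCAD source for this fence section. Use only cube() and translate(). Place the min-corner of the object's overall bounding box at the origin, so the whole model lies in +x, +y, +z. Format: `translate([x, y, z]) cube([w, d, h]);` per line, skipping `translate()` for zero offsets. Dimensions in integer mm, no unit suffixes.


cube([89, 89, 1355]);
translate([2086, 0, 0]) cube([89, 89, 1355]);
translate([89, 0, 275]) cube([1997, 89, 73]);
translate([89, 0, 1112]) cube([1997, 89, 73]);
translate([194, 89, 79]) cube([105, 21, 1234]);
translate([404, 89, 79]) cube([105, 21, 1234]);
translate([614, 89, 79]) cube([105, 21, 1234]);
translate([824, 89, 79]) cube([105, 21, 1234]);
translate([1034, 89, 79]) cube([105, 21, 1234]);
translate([1244, 89, 79]) cube([105, 21, 1234]);
translate([1454, 89, 79]) cube([105, 21, 1234]);
translate([1664, 89, 79]) cube([105, 21, 1234]);
translate([1874, 89, 79]) cube([105, 21, 1234]);


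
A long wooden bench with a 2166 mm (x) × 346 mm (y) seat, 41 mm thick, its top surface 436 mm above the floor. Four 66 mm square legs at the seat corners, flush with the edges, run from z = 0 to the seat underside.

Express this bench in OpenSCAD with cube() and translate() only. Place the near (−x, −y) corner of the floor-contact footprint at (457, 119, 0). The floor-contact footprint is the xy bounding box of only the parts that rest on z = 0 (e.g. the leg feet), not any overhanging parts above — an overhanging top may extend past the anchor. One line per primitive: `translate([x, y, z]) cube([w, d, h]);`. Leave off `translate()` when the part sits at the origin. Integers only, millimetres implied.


translate([457, 119, 395]) cube([2166, 346, 41]);
translate([457, 119, 0]) cube([66, 66, 395]);
translate([457, 399, 0]) cube([66, 66, 395]);
translate([2557, 119, 0]) cube([66, 66, 395]);
translate([2557, 399, 0]) cube([66, 66, 395]);


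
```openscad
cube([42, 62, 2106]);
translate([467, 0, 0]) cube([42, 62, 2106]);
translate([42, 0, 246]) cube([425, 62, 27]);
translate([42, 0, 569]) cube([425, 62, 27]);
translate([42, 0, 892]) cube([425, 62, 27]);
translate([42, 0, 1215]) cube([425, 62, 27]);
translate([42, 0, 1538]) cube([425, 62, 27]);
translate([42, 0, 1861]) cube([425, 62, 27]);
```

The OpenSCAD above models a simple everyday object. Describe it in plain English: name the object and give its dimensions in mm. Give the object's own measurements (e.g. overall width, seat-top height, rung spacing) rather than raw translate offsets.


A straight ladder. Two 42×62 mm vertical rails, 2106 mm tall, stand 509 mm apart (outside-to-outside) with their front faces coplanar on the −y side. 6 rungs, each 62 mm deep and 27 mm tall, span between the inner faces of the rails, front faces flush with the rails. The lowest rung's underside is at z = 246 mm and rungs are spaced 323 mm apart (underside to underside).


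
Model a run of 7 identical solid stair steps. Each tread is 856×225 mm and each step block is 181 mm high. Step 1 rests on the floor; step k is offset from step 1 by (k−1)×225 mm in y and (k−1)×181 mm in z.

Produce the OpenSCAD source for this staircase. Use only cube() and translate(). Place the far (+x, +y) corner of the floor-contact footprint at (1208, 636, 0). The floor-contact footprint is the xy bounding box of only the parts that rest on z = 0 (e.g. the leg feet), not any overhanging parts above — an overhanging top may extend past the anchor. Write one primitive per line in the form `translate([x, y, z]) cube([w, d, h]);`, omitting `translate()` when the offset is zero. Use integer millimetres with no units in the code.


translate([352, 411, 0]) cube([856, 225, 181]);
translate([352, 636, 181]) cube([856, 225, 181]);
translate([352, 861, 362]) cube([856, 225, 181]);
translate([352, 1086, 543]) cube([856, 225, 181]);
translate([352, 1311, 724]) cube([856, 225, 181]);
translate([352, 1536, 905]) cube([856, 225, 181]);
translate([352, 1761, 1086]) cube([856, 225, 181]);


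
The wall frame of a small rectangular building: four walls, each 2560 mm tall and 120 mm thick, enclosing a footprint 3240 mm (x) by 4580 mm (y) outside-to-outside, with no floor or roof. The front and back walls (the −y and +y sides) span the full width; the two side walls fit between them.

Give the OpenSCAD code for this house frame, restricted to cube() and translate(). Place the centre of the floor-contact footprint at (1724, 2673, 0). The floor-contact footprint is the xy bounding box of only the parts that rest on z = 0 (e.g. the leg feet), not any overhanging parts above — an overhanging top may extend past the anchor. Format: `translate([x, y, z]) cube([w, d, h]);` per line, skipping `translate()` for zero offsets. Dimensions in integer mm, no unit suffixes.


translate([104, 383, 0]) cube([3240, 120, 2560]);
translate([104, 4843, 0]) cube([3240, 120, 2560]);
translate([104, 503, 0]) cube([120, 4340, 2560]);
translate([3224, 503, 0]) cube([120, 4340, 2560]);


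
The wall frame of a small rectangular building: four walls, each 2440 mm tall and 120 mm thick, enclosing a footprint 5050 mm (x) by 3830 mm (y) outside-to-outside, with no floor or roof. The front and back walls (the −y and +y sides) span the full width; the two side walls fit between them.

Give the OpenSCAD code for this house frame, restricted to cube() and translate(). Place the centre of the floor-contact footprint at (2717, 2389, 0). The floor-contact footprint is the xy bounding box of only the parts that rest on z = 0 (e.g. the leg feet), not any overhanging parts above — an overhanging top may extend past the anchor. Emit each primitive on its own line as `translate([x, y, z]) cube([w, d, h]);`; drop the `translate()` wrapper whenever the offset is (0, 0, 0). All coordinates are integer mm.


translate([192, 474, 0]) cube([5050, 120, 2440]);
translate([192, 4184, 0]) cube([5050, 120, 2440]);
translate([192, 594, 0]) cube([120, 3590, 2440]);
translate([5122, 594, 0]) cube([120, 3590, 2440]);


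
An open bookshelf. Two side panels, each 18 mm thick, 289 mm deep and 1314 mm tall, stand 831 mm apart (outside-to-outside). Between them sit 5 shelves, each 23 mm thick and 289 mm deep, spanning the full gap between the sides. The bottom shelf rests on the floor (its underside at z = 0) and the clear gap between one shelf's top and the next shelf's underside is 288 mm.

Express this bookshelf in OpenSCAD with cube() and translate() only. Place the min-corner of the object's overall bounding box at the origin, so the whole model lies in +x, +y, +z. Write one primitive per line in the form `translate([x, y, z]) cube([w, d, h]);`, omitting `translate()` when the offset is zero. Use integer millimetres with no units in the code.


cube([18, 289, 1314]);
translate([813, 0, 0]) cube([18, 289, 1314]);
translate([18, 0, 0]) cube([795, 289, 23]);
translate([18, 0, 311]) cube([795, 289, 23]);
translate([18, 0, 622]) cube([795, 289, 23]);
translate([18, 0, 933]) cube([795, 289, 23]);
translate([18, 0, 1244]) cube([795, 289, 23]);


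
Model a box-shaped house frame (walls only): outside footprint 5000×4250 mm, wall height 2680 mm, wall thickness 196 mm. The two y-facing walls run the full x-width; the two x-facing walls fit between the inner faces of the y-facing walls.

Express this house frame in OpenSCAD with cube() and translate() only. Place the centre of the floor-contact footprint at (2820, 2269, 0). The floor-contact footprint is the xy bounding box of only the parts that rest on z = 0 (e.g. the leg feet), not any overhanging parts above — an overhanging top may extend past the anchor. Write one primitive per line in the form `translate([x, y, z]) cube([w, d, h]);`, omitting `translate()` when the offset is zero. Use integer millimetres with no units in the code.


translate([320, 144, 0]) cube([5000, 196, 2680]);
translate([320, 4198, 0]) cube([5000, 196, 2680]);
translate([320, 340, 0]) cube([196, 3858, 2680]);
translate([5124, 340, 0]) cube([196, 3858, 2680]);


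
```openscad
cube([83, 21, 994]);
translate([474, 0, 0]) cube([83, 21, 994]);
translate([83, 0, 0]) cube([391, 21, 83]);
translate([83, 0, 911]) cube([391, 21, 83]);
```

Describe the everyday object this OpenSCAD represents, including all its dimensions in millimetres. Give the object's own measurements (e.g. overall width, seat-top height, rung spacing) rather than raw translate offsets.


A rectangular picture frame lying in the x–z plane (depth along y). The opening is 391 mm wide (x) by 828 mm tall (z), surrounded by a border 83 mm wide on all four sides. The frame is 21 mm deep and is made of two full-height vertical stiles with two horizontal rails fitted between them.


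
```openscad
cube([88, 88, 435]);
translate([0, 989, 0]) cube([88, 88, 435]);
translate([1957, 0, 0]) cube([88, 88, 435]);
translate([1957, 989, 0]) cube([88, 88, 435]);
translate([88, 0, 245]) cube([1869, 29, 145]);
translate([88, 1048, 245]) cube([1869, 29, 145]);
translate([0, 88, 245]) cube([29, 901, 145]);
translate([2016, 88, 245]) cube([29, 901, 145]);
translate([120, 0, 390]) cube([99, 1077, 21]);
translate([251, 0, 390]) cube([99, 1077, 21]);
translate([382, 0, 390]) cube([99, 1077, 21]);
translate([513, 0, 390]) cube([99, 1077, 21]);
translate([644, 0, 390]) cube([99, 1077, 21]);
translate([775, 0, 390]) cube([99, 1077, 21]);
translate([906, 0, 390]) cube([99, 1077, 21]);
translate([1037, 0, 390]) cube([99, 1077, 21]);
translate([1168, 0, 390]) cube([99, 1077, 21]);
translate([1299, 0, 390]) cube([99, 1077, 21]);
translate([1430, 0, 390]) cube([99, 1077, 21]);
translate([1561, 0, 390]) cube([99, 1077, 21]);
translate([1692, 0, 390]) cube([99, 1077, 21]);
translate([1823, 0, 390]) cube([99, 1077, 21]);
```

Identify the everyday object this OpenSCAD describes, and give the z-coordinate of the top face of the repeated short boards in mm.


A bed frame. The slat-top height is 411 mm.

Four posts, four rails, and a row of slats — a bed frame. Slats sit on the rails at z = 245 + 145 = 390; with slat thickness 21, the top is 411 mm.


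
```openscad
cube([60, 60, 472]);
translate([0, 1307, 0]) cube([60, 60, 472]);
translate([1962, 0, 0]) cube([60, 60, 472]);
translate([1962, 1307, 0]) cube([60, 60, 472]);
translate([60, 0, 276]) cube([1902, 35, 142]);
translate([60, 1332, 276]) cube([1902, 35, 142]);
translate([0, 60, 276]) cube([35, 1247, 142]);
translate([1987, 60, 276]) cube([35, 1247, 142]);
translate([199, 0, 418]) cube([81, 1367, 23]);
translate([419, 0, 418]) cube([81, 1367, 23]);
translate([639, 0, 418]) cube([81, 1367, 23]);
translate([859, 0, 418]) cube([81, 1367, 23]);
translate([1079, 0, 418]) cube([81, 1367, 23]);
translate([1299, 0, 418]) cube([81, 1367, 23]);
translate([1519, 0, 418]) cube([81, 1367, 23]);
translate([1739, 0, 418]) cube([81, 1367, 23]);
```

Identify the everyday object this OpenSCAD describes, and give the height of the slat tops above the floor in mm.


A bed frame. The slat-top height is 441 mm.

Four posts, four rails, and a row of slats — a bed frame. Slats sit on the rails at z = 276 + 142 = 418; with slat thickness 23, the top is 441 mm.


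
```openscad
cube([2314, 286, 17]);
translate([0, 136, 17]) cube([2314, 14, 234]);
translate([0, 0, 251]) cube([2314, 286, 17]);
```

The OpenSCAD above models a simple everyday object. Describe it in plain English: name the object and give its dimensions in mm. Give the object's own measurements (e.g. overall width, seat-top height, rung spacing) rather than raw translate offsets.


An I-beam lying along x, 2314 mm long. Overall section height 268 mm. Two flanges 286 mm wide (y) and 17 mm thick, one on the floor and one at the top; a web 14 mm thick runs between them, centred on the flange width.


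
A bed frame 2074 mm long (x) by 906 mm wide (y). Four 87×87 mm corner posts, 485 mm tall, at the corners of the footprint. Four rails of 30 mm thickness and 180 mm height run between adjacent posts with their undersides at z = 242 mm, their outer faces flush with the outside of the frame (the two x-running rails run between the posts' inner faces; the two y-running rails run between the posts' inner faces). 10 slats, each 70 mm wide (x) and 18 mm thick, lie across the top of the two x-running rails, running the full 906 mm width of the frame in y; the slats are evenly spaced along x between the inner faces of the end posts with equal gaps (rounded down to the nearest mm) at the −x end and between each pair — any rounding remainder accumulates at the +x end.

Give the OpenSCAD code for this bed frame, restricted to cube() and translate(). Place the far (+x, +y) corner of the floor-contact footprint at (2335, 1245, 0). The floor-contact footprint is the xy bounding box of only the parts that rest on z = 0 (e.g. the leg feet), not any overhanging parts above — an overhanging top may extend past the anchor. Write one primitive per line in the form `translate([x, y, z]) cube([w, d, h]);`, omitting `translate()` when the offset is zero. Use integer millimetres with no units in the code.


translate([261, 339, 0]) cube([87, 87, 485]);
translate([261, 1158, 0]) cube([87, 87, 485]);
translate([2248, 339, 0]) cube([87, 87, 485]);
translate([2248, 1158, 0]) cube([87, 87, 485]);
translate([348, 339, 242]) cube([1900, 30, 180]);
translate([348, 1215, 242]) cube([1900, 30, 180]);
translate([261, 426, 242]) cube([30, 732, 180]);
translate([2305, 426, 242]) cube([30, 732, 180]);
translate([457, 339, 422]) cube([70, 906, 18]);
translate([636, 339, 422]) cube([70, 906, 18]);
translate([815, 339, 422]) cube([70, 906, 18]);
translate([994, 339, 422]) cube([70, 906, 18]);
translate([1173, 339, 422]) cube([70, 906, 18]);
translate([1352, 339, 422]) cube([70, 906, 18]);
translate([1531, 339, 422]) cube([70, 906, 18]);
translate([1710, 339, 422]) cube([70, 906, 18]);
translate([1889, 339, 422]) cube([70, 906, 18]);
translate([2068, 339, 422]) cube([70, 906, 18]);


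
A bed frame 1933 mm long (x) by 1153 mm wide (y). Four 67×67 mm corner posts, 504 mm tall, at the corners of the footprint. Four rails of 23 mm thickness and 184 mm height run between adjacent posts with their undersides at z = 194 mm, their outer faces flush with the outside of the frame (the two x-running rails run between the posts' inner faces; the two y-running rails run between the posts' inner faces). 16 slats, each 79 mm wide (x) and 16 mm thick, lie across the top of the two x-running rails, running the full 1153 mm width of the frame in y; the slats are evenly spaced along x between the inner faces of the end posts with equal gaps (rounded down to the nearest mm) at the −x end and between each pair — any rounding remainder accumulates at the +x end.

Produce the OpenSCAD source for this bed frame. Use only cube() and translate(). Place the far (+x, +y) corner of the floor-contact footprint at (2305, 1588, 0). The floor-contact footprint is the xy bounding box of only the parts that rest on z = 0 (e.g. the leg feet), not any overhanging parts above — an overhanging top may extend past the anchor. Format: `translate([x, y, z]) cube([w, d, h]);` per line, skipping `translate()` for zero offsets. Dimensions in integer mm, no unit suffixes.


translate([372, 435, 0]) cube([67, 67, 504]);
translate([372, 1521, 0]) cube([67, 67, 504]);
translate([2238, 435, 0]) cube([67, 67, 504]);
translate([2238, 1521, 0]) cube([67, 67, 504]);
translate([439, 435, 194]) cube([1799, 23, 184]);
translate([439, 1565, 194]) cube([1799, 23, 184]);
translate([372, 502, 194]) cube([23, 1019, 184]);
translate([2282, 502, 194]) cube([23, 1019, 184]);
translate([470, 435, 378]) cube([79, 1153, 16]);
translate([580, 435, 378]) cube([79, 1153, 16]);
translate([690, 435, 378]) cube([79, 1153, 16]);
translate([800, 435, 378]) cube([79, 1153, 16]);
translate([910, 435, 378]) cube([79, 1153, 16]);
translate([1020, 435, 378]) cube([79, 1153, 16]);
translate([1130, 435, 378]) cube([79, 1153, 16]);
translate([1240, 435, 378]) cube([79, 1153, 16]);
translate([1350, 435, 378]) cube([79, 1153, 16]);
translate([1460, 435, 378]) cube([79, 1153, 16]);
translate([1570, 435, 378]) cube([79, 1153, 16]);
translate([1680, 435, 378]) cube([79, 1153, 16]);
translate([1790, 435, 378]) cube([79, 1153, 16]);
translate([1900, 435, 378]) cube([79, 1153, 16]);
translate([2010, 435, 378]) cube([79, 1153, 16]);
translate([2120, 435, 378]) cube([79, 1153, 16]);


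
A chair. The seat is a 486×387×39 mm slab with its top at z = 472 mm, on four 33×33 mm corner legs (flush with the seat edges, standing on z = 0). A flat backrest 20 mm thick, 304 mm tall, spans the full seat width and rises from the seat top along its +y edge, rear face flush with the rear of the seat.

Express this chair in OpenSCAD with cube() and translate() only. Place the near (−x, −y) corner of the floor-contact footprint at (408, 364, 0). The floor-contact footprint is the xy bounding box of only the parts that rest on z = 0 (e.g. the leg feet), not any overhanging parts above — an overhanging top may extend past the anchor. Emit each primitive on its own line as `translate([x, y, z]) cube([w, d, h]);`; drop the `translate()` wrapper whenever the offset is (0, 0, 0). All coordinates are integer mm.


translate([408, 364, 433]) cube([486, 387, 39]);
translate([408, 364, 0]) cube([33, 33, 433]);
translate([861, 364, 0]) cube([33, 33, 433]);
translate([408, 718, 0]) cube([33, 33, 433]);
translate([861, 718, 0]) cube([33, 33, 433]);
translate([408, 731, 472]) cube([486, 20, 304]);


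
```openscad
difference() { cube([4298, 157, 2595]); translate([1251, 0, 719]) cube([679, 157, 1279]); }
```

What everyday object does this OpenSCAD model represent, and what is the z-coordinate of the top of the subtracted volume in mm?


A wall with a window opening. The window head height is 1998 mm.

A wall with a rectangular opening subtracted — a window. Sill at z = 719, opening 1279 mm tall, so the head is at 719 + 1279 = 1998 mm.


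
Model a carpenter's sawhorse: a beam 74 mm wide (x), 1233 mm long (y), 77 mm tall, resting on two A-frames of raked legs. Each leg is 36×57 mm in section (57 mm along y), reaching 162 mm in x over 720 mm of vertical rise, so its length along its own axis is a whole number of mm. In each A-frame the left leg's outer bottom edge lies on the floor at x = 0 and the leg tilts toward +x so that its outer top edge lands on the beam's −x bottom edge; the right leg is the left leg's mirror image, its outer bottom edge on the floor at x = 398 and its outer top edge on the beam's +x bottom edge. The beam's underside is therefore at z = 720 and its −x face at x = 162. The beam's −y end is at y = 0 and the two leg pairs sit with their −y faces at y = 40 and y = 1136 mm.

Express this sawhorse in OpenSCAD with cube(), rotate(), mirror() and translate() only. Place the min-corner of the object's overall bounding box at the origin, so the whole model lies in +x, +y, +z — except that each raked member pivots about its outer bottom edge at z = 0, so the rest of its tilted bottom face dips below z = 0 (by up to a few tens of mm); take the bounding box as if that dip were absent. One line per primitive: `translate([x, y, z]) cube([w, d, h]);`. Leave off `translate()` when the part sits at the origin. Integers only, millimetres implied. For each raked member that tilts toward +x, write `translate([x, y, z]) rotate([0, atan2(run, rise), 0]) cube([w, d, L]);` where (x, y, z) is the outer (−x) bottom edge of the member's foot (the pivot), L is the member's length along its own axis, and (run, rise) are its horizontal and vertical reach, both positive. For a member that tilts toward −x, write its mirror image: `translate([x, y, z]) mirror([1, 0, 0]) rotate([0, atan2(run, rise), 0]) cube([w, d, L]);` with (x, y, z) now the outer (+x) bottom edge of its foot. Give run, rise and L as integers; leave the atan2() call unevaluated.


translate([162, 0, 720]) cube([74, 1233, 77]);
translate([0, 40, 0]) rotate([0, atan2(162, 720), 0]) cube([36, 57, 738]);
translate([398, 40, 0]) mirror([1, 0, 0]) rotate([0, atan2(162, 720), 0]) cube([36, 57, 738]);
translate([0, 1136, 0]) rotate([0, atan2(162, 720), 0]) cube([36, 57, 738]);
translate([398, 1136, 0]) mirror([1, 0, 0]) rotate([0, atan2(162, 720), 0]) cube([36, 57, 738]);


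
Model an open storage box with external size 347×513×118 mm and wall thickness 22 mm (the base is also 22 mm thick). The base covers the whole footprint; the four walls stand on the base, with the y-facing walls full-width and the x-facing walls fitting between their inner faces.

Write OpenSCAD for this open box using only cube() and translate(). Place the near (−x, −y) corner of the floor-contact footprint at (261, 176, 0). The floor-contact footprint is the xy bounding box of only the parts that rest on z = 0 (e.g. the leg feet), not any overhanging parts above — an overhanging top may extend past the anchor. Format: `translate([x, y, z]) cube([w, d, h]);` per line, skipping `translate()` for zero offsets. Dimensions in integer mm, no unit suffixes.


translate([261, 176, 0]) cube([347, 513, 22]);
translate([261, 176, 22]) cube([347, 22, 96]);
translate([261, 667, 22]) cube([347, 22, 96]);
translate([261, 198, 22]) cube([22, 469, 96]);
translate([586, 198, 22]) cube([22, 469, 96]);


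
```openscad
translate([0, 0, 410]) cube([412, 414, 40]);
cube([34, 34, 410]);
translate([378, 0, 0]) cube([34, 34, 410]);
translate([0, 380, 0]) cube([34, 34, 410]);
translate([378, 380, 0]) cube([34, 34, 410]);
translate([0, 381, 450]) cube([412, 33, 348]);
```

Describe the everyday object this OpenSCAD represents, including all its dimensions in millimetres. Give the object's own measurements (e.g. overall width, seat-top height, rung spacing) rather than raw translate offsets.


A chair. The seat is a 412×414×40 mm slab with its top at z = 450 mm, on four 34×34 mm corner legs (flush with the seat edges, standing on z = 0). A flat backrest 33 mm thick, 348 mm tall, spans the full seat width and rises from the seat top along its +y edge, rear face flush with the rear of the seat.


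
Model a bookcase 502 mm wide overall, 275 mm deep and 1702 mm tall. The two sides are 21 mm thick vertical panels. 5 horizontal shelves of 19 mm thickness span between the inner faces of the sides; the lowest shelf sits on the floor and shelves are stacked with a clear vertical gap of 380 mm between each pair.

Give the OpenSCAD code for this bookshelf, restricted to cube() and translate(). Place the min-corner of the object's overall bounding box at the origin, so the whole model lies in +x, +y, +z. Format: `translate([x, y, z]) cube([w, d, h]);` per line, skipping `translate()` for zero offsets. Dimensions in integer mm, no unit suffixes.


cube([21, 275, 1702]);
translate([481, 0, 0]) cube([21, 275, 1702]);
translate([21, 0, 0]) cube([460, 275, 19]);
translate([21, 0, 399]) cube([460, 275, 19]);
translate([21, 0, 798]) cube([460, 275, 19]);
translate([21, 0, 1197]) cube([460, 275, 19]);
translate([21, 0, 1596]) cube([460, 275, 19]);


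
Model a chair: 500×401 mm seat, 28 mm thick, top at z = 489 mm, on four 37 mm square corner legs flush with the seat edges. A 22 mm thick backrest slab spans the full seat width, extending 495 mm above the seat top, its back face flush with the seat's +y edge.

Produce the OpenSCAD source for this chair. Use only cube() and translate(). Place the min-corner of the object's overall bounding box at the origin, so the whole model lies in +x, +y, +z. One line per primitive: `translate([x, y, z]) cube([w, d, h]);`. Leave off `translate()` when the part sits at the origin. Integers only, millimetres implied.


// leg_h = 489 - 28 = 461
translate([0, 0, 461]) cube([500, 401, 28]);
cube([37, 37, 461]);
translate([463, 0, 0]) cube([37, 37, 461]);
translate([0, 364, 0]) cube([37, 37, 461]);
translate([463, 364, 0]) cube([37, 37, 461]);
translate([0, 379, 489]) cube([500, 22, 495]);


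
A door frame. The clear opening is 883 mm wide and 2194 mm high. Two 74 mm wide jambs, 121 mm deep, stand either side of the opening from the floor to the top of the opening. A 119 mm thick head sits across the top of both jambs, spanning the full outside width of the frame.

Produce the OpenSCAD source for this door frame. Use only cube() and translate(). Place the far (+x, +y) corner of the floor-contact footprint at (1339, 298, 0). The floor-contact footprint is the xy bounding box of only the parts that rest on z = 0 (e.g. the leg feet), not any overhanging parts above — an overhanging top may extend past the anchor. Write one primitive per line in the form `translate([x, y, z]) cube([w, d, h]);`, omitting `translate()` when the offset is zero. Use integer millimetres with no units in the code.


translate([308, 177, 0]) cube([74, 121, 2194]);
translate([1265, 177, 0]) cube([74, 121, 2194]);
translate([308, 177, 2194]) cube([1031, 121, 119]);


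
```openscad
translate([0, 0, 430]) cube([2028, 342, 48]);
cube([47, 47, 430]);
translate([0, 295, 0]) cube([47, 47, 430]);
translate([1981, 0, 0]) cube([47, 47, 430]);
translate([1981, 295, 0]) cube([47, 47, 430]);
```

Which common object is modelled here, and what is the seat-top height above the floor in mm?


A bench. The seat-top height is 478 mm.

A long slab on four corner posts — a bench. The slab sits at z = 430 with thickness 48, so the top is 430 + 48 = 478 mm.


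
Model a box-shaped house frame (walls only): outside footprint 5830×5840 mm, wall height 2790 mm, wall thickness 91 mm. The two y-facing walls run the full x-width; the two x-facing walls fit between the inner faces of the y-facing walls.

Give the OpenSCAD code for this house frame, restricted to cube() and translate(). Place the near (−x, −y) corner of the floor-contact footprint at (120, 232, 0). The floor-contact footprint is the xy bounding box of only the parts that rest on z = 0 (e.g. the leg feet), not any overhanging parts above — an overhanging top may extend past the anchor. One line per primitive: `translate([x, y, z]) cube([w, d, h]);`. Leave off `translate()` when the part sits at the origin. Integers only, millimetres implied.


translate([120, 232, 0]) cube([5830, 91, 2790]);
translate([120, 5981, 0]) cube([5830, 91, 2790]);
translate([120, 323, 0]) cube([91, 5658, 2790]);
translate([5859, 323, 0]) cube([91, 5658, 2790]);


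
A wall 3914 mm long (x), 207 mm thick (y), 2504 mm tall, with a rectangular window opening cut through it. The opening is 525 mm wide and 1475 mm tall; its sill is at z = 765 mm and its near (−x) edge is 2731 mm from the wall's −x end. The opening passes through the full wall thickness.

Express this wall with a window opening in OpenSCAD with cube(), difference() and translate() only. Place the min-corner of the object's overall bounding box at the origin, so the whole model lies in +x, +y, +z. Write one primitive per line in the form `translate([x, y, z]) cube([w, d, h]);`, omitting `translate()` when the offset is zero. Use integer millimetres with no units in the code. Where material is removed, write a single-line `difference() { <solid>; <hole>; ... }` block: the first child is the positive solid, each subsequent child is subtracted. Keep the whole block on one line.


difference() { cube([3914, 207, 2504]); translate([2731, 0, 765]) cube([525, 207, 1475]); }


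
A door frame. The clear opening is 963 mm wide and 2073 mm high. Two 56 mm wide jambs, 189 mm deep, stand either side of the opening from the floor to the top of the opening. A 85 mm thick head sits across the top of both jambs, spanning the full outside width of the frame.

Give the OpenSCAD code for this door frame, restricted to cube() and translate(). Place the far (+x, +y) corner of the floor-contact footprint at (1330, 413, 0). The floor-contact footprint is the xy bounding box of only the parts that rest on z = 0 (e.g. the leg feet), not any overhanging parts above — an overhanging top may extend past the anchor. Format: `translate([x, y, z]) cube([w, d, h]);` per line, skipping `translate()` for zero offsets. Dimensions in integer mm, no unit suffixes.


translate([255, 224, 0]) cube([56, 189, 2073]);
translate([1274, 224, 0]) cube([56, 189, 2073]);
translate([255, 224, 2073]) cube([1075, 189, 85]);


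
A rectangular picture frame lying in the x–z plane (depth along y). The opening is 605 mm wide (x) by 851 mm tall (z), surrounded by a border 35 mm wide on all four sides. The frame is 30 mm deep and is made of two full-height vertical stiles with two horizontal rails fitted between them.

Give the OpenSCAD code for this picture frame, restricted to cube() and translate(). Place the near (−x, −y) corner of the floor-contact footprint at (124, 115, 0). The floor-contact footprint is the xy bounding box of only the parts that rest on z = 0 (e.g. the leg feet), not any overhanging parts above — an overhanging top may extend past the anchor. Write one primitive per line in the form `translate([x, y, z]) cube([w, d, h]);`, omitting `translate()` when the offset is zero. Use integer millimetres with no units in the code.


translate([124, 115, 0]) cube([35, 30, 921]);
translate([764, 115, 0]) cube([35, 30, 921]);
translate([159, 115, 0]) cube([605, 30, 35]);
translate([159, 115, 886]) cube([605, 30, 35]);


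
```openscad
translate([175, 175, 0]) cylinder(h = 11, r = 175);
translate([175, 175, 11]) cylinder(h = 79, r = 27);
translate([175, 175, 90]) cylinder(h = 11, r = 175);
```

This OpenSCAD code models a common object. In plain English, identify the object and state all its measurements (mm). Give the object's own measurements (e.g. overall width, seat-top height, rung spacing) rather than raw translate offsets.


A spool: two coaxial disc flanges of radius 175 mm and thickness 11 mm, joined by a core cylinder of radius 27 mm and height 79 mm. The lower flange rests on z = 0 and the three cylinders share a vertical axis.


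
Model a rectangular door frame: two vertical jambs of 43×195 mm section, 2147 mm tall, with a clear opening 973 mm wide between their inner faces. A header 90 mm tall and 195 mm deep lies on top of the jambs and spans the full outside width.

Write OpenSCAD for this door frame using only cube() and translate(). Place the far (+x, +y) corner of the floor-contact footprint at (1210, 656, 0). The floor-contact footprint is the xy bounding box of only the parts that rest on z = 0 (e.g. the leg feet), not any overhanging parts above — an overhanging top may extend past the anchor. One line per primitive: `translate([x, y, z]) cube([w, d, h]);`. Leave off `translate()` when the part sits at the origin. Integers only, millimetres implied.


translate([151, 461, 0]) cube([43, 195, 2147]);
translate([1167, 461, 0]) cube([43, 195, 2147]);
translate([151, 461, 2147]) cube([1059, 195, 90]);


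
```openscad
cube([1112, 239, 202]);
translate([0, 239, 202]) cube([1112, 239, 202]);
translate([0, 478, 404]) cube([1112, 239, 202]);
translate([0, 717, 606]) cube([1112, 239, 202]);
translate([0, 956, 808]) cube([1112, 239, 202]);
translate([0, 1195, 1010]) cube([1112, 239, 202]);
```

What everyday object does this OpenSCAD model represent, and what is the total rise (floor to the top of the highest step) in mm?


A staircase. The total rise is 1212 mm.

6 identical blocks, each offset up and back from the previous — a staircase. Each step is 202 mm tall and there are 6 of them, so the total rise is 6 × 202 = 1212 mm.


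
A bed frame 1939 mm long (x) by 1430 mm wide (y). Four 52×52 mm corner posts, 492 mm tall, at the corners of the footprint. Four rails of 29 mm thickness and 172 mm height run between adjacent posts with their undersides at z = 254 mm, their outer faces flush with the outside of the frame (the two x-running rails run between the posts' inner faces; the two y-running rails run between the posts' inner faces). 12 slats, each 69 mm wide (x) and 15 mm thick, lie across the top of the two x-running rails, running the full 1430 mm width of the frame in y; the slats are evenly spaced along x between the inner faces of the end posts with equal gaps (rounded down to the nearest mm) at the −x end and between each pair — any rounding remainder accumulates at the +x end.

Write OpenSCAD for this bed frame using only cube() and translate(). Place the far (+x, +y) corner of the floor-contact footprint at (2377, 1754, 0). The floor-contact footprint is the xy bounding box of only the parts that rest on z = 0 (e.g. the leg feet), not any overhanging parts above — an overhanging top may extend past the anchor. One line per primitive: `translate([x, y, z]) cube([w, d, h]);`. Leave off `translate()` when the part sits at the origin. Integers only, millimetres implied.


translate([438, 324, 0]) cube([52, 52, 492]);
translate([438, 1702, 0]) cube([52, 52, 492]);
translate([2325, 324, 0]) cube([52, 52, 492]);
translate([2325, 1702, 0]) cube([52, 52, 492]);
translate([490, 324, 254]) cube([1835, 29, 172]);
translate([490, 1725, 254]) cube([1835, 29, 172]);
translate([438, 376, 254]) cube([29, 1326, 172]);
translate([2348, 376, 254]) cube([29, 1326, 172]);
translate([567, 324, 426]) cube([69, 1430, 15]);
translate([713, 324, 426]) cube([69, 1430, 15]);
translate([859, 324, 426]) cube([69, 1430, 15]);
translate([1005, 324, 426]) cube([69, 1430, 15]);
translate([1151, 324, 426]) cube([69, 1430, 15]);
translate([1297, 324, 426]) cube([69, 1430, 15]);
translate([1443, 324, 426]) cube([69, 1430, 15]);
translate([1589, 324, 426]) cube([69, 1430, 15]);
translate([1735, 324, 426]) cube([69, 1430, 15]);
translate([1881, 324, 426]) cube([69, 1430, 15]);
translate([2027, 324, 426]) cube([69, 1430, 15]);
translate([2173, 324, 426]) cube([69, 1430, 15]);


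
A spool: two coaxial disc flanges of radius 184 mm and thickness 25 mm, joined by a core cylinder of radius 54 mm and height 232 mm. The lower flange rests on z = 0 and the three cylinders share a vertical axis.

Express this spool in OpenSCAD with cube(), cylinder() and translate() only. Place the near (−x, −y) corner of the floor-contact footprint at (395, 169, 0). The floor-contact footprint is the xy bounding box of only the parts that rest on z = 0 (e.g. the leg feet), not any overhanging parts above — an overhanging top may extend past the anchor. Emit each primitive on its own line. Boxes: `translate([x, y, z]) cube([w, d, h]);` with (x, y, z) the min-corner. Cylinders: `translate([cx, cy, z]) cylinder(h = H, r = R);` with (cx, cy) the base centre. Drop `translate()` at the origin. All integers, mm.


translate([579, 353, 0]) cylinder(h = 25, r = 184);
translate([579, 353, 25]) cylinder(h = 232, r = 54);
translate([579, 353, 257]) cylinder(h = 25, r = 184);


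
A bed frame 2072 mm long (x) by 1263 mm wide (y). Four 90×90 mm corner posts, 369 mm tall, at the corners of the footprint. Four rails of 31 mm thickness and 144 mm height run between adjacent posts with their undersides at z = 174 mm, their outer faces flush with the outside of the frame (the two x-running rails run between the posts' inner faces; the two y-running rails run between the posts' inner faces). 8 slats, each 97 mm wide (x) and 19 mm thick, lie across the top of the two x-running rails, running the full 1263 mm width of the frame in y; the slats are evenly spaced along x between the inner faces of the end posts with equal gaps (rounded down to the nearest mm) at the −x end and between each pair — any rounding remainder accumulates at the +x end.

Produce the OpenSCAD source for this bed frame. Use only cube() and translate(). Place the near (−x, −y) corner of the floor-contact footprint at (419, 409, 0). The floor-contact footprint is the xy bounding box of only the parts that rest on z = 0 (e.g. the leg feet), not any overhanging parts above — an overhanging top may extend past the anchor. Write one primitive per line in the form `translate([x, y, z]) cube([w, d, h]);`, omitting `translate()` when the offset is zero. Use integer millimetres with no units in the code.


translate([419, 409, 0]) cube([90, 90, 369]);
translate([419, 1582, 0]) cube([90, 90, 369]);
translate([2401, 409, 0]) cube([90, 90, 369]);
translate([2401, 1582, 0]) cube([90, 90, 369]);
translate([509, 409, 174]) cube([1892, 31, 144]);
translate([509, 1641, 174]) cube([1892, 31, 144]);
translate([419, 499, 174]) cube([31, 1083, 144]);
translate([2460, 499, 174]) cube([31, 1083, 144]);
translate([633, 409, 318]) cube([97, 1263, 19]);
translate([854, 409, 318]) cube([97, 1263, 19]);
translate([1075, 409, 318]) cube([97, 1263, 19]);
translate([1296, 409, 318]) cube([97, 1263, 19]);
translate([1517, 409, 318]) cube([97, 1263, 19]);
translate([1738, 409, 318]) cube([97, 1263, 19]);
translate([1959, 409, 318]) cube([97, 1263, 19]);
translate([2180, 409, 318]) cube([97, 1263, 19]);


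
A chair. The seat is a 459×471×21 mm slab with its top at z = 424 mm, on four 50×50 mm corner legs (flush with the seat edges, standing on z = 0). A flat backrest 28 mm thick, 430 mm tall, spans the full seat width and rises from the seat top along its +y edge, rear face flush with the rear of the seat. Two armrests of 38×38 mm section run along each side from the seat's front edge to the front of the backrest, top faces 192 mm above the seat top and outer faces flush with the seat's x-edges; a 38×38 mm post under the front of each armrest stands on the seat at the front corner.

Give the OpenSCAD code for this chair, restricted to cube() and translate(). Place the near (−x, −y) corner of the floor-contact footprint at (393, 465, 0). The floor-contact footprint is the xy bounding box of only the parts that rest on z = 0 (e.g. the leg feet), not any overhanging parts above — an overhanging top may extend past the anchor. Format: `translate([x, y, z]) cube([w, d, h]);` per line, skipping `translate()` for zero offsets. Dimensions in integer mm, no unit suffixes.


translate([393, 465, 403]) cube([459, 471, 21]);
translate([393, 465, 0]) cube([50, 50, 403]);
translate([802, 465, 0]) cube([50, 50, 403]);
translate([393, 886, 0]) cube([50, 50, 403]);
translate([802, 886, 0]) cube([50, 50, 403]);
translate([393, 908, 424]) cube([459, 28, 430]);
translate([393, 465, 578]) cube([38, 443, 38]);
translate([814, 465, 578]) cube([38, 443, 38]);
translate([393, 465, 424]) cube([38, 38, 154]);
translate([814, 465, 424]) cube([38, 38, 154]);
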